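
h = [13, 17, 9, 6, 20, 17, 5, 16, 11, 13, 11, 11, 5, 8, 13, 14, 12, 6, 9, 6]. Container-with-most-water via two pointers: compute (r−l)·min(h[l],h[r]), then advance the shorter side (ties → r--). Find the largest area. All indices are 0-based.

max area = 196

l=0 r=19: min(13,6)*19=114 best=114 *, r--
l=0 r=18: min(13,9)*18=162 best=162 *, r--
l=0 r=17: min(13,6)*17=102 best=162, r--
l=0 r=16: min(13,12)*16=192 best=192 *, r--
l=0 r=15: min(13,14)*15=195 best=195 *, l++
l=1 r=15: min(17,14)*14=196 best=196 *, r--
l=1 r=14: min(17,13)*13=169 best=196, r--
l=1 r=13: min(17,8)*12=96 best=196, r--
l=1 r=12: min(17,5)*11=55 best=196, r--
l=1 r=11: min(17,11)*10=110 best=196, r--
l=1 r=10: min(17,11)*9=99 best=196, r--
l=1 r=9: min(17,13)*8=104 best=196, r--
l=1 r=8: min(17,11)*7=77 best=196, r--
l=1 r=7: min(17,16)*6=96 best=196, r--
l=1 r=6: min(17,5)*5=25 best=196, r--
l=1 r=5: min(17,17)*4=68 best=196, r--
l=1 r=4: min(17,20)*3=51 best=196, l++
l=2 r=4: min(9,20)*2=18 best=196, l++
l=3 r=4: min(6,20)*1=6 best=196, l++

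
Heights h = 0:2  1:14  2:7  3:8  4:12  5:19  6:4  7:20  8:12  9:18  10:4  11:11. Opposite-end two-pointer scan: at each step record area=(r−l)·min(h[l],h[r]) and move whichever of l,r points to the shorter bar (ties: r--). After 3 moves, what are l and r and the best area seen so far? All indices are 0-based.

l=0 r=11: min(2,11)*11=22 best=22 *, l++
l=1 r=11: min(14,11)*10=110 best=110 *, r--
l=1 r=10: min(14,4)*9=36 best=110, r--

l=1, r=9, best area=110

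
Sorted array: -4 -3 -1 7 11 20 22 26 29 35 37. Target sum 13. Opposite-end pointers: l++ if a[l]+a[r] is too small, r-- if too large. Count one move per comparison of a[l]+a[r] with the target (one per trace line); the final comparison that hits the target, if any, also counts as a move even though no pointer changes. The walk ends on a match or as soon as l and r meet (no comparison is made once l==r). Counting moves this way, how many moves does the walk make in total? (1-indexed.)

10 moves

[1,11] -4+37=33 >13 → r--
[1,10] -4+35=31 >13 → r--
[1,9] -4+29=25 >13 → r--
[1,8] -4+26=22 >13 → r--
[1,7] -4+22=18 >13 → r--
[1,6] -4+20=16 >13 → r--
[1,5] -4+11=7 <13 → l++
[2,5] -3+11=8 <13 → l++
[3,5] -1+11=10 <13 → l++
[4,5] 7+11=18 >13 → r--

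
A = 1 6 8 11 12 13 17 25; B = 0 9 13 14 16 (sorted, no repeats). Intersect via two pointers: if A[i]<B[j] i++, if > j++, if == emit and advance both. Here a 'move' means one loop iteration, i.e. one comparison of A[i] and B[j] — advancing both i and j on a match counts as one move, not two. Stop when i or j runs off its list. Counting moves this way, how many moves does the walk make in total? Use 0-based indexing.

10 moves

i=0 j=0: 1>0, j++
i=0 j=1: 1<9, i++
i=1 j=1: 6<9, i++
i=2 j=1: 8<9, i++
i=3 j=1: 11>9, j++
i=3 j=2: 11<13, i++
i=4 j=2: 12<13, i++
i=5 j=2: 13==13 emit, i++,j++
i=6 j=3: 17>14, j++
i=6 j=4: 17>16, j++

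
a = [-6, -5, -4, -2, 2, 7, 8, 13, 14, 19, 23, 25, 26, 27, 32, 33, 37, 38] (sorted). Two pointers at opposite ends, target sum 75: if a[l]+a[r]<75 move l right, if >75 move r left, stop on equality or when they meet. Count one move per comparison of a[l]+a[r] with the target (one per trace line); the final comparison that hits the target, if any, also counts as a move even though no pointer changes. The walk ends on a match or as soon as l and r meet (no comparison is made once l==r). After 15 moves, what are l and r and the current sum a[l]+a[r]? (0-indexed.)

[0,17] -6+38=32 <75 → l++
[1,17] -5+38=33 <75 → l++
[2,17] -4+38=34 <75 → l++
[3,17] -2+38=36 <75 → l++
[4,17] 2+38=40 <75 → l++
[5,17] 7+38=45 <75 → l++
[6,17] 8+38=46 <75 → l++
[7,17] 13+38=51 <75 → l++
[8,17] 14+38=52 <75 → l++
[9,17] 19+38=57 <75 → l++
[10,17] 23+38=61 <75 → l++
[11,17] 25+38=63 <75 → l++
[12,17] 26+38=64 <75 → l++
[13,17] 27+38=65 <75 → l++
[14,17] 32+38=70 <75 → l++

l=15, r=17, sum=71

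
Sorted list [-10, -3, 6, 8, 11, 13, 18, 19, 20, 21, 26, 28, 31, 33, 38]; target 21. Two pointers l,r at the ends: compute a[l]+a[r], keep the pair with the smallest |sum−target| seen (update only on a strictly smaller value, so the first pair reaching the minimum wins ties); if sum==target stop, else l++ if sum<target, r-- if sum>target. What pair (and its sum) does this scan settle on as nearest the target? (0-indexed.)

l=0 r=14: -10+38=28 d=7 *, r--
l=0 r=13: -10+33=23 d=2 *, r--
l=0 r=12: -10+31=21 d=0 *, stop

pair (-10, 31) with sum 21 (|Δ|=0)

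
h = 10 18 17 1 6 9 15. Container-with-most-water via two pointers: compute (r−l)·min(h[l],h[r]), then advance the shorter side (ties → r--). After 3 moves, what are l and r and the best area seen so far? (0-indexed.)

l=0 r=6: min(10,15)*6=60 best=60 *, l++
l=1 r=6: min(18,15)*5=75 best=75 *, r--
l=1 r=5: min(18,9)*4=36 best=75, r--

l=1, r=4, best area=75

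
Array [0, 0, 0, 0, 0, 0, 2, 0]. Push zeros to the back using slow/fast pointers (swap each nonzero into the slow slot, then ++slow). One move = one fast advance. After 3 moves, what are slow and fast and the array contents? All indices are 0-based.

slow=0, fast=3, a=[0, 0, 0, 0, 0, 0, 2, 0]

slow=0 fast=0: a[fast]=0, fast++
slow=0 fast=1: a[fast]=0, fast++
slow=0 fast=2: a[fast]=0, fast++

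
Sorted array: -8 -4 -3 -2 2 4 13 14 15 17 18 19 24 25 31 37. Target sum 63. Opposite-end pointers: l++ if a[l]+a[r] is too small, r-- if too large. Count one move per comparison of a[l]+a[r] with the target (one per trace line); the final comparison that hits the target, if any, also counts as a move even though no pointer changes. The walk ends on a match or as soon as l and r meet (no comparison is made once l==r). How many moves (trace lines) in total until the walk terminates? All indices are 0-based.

l=0 r=15: -8+37=29 <63, l++
l=1 r=15: -4+37=33 <63, l++
l=2 r=15: -3+37=34 <63, l++
l=3 r=15: -2+37=35 <63, l++
l=4 r=15: 2+37=39 <63, l++
l=5 r=15: 4+37=41 <63, l++
l=6 r=15: 13+37=50 <63, l++
l=7 r=15: 14+37=51 <63, l++
l=8 r=15: 15+37=52 <63, l++
l=9 r=15: 17+37=54 <63, l++
l=10 r=15: 18+37=55 <63, l++
l=11 r=15: 19+37=56 <63, l++
l=12 r=15: 24+37=61 <63, l++
l=13 r=15: 25+37=62 <63, l++
l=14 r=15: 31+37=68 >63, r--

15 moves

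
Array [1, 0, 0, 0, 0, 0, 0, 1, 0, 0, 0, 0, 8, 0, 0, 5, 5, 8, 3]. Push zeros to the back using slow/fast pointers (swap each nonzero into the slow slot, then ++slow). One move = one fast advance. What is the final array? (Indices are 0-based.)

[1, 1, 8, 5, 5, 8, 3, 0, 0, 0, 0, 0, 0, 0, 0, 0, 0, 0, 0]

(s=0,f=0) a[fast]=1≠0 swap→a[0]=1 → slow++,fast++
(s=1,f=1) a[fast]=0 → fast++
(s=1,f=2) a[fast]=0 → fast++
(s=1,f=3) a[fast]=0 → fast++
(s=1,f=4) a[fast]=0 → fast++
(s=1,f=5) a[fast]=0 → fast++
(s=1,f=6) a[fast]=0 → fast++
(s=1,f=7) a[fast]=1≠0 swap→a[1]=1 → slow++,fast++
(s=2,f=8) a[fast]=0 → fast++
(s=2,f=9) a[fast]=0 → fast++
(s=2,f=10) a[fast]=0 → fast++
(s=2,f=11) a[fast]=0 → fast++
(s=2,f=12) a[fast]=8≠0 swap→a[2]=8 → slow++,fast++
(s=3,f=13) a[fast]=0 → fast++
(s=3,f=14) a[fast]=0 → fast++
(s=3,f=15) a[fast]=5≠0 swap→a[3]=5 → slow++,fast++
(s=4,f=16) a[fast]=5≠0 swap→a[4]=5 → slow++,fast++
(s=5,f=17) a[fast]=8≠0 swap→a[5]=8 → slow++,fast++
(s=6,f=18) a[fast]=3≠0 swap→a[6]=3 → slow++,fast++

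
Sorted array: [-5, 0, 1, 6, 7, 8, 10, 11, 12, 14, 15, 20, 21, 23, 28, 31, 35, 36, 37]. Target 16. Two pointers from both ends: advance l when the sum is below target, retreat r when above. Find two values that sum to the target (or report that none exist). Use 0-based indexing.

(-5, 21)

l=0 r=18: -5+37=32 >16, r--
l=0 r=17: -5+36=31 >16, r--
l=0 r=16: -5+35=30 >16, r--
l=0 r=15: -5+31=26 >16, r--
l=0 r=14: -5+28=23 >16, r--
l=0 r=13: -5+23=18 >16, r--
l=0 r=12: -5+21=16, found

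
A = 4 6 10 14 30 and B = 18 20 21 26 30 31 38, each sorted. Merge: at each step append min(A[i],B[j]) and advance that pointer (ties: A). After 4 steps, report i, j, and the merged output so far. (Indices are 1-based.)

i=1 j=1: A[i]=4<=B[j]=18 take 4, i++
i=2 j=1: A[i]=6<=B[j]=18 take 6, i++
i=3 j=1: A[i]=10<=B[j]=18 take 10, i++
i=4 j=1: A[i]=14<=B[j]=18 take 14, i++

i=5, j=1, merged so far=[4, 6, 10, 14]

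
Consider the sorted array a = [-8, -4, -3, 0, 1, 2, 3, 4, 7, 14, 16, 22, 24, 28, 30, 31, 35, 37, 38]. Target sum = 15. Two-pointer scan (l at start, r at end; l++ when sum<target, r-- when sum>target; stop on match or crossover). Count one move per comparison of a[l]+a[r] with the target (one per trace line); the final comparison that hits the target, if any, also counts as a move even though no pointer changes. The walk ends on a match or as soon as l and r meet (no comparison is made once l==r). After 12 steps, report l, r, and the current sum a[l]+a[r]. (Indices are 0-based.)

l=3, r=9, sum=14

l=0 r=18: -8+38=30 >15, r--
l=0 r=17: -8+37=29 >15, r--
l=0 r=16: -8+35=27 >15, r--
l=0 r=15: -8+31=23 >15, r--
l=0 r=14: -8+30=22 >15, r--
l=0 r=13: -8+28=20 >15, r--
l=0 r=12: -8+24=16 >15, r--
l=0 r=11: -8+22=14 <15, l++
l=1 r=11: -4+22=18 >15, r--
l=1 r=10: -4+16=12 <15, l++
l=2 r=10: -3+16=13 <15, l++
l=3 r=10: 0+16=16 >15, r--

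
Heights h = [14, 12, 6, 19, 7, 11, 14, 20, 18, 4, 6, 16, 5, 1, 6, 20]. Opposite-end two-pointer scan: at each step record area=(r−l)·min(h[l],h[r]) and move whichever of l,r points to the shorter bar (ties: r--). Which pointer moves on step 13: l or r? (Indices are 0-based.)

[0,15] min(14,20)*15=210 best=210 * → l++
[1,15] min(12,20)*14=168 best=210 → l++
[2,15] min(6,20)*13=78 best=210 → l++
[3,15] min(19,20)*12=228 best=228 * → l++
[4,15] min(7,20)*11=77 best=228 → l++
[5,15] min(11,20)*10=110 best=228 → l++
[6,15] min(14,20)*9=126 best=228 → l++
[7,15] min(20,20)*8=160 best=228 → r--
[7,14] min(20,6)*7=42 best=228 → r--
[7,13] min(20,1)*6=6 best=228 → r--
[7,12] min(20,5)*5=25 best=228 → r--
[7,11] min(20,16)*4=64 best=228 → r--
[7,10] min(20,6)*3=18 best=228 → r--

r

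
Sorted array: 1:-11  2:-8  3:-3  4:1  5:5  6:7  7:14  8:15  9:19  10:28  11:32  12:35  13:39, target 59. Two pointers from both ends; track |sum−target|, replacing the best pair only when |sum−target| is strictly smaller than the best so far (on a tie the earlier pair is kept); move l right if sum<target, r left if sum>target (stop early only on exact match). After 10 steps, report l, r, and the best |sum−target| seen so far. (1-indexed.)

l=1 r=13: -11+39=28 d=31 *, l++
l=2 r=13: -8+39=31 d=28 *, l++
l=3 r=13: -3+39=36 d=23 *, l++
l=4 r=13: 1+39=40 d=19 *, l++
l=5 r=13: 5+39=44 d=15 *, l++
l=6 r=13: 7+39=46 d=13 *, l++
l=7 r=13: 14+39=53 d=6 *, l++
l=8 r=13: 15+39=54 d=5 *, l++
l=9 r=13: 19+39=58 d=1 *, l++
l=10 r=13: 28+39=67 d=8, r--

l=10, r=12, best |Δ|=1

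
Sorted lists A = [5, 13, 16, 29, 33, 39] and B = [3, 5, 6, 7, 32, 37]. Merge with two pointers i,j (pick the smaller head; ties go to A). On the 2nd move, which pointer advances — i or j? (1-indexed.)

i=1 j=1: A[i]=5>B[j]=3 take 3, j++
i=1 j=2: A[i]=5<=B[j]=5 take 5, i++

i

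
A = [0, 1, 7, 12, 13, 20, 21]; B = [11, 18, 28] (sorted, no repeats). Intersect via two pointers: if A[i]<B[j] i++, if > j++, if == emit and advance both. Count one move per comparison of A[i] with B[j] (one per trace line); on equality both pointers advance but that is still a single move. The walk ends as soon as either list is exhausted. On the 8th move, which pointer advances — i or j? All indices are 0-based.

i

i=0 j=0: 0<11, i++
i=1 j=0: 1<11, i++
i=2 j=0: 7<11, i++
i=3 j=0: 12>11, j++
i=3 j=1: 12<18, i++
i=4 j=1: 13<18, i++
i=5 j=1: 20>18, j++
i=5 j=2: 20<28, i++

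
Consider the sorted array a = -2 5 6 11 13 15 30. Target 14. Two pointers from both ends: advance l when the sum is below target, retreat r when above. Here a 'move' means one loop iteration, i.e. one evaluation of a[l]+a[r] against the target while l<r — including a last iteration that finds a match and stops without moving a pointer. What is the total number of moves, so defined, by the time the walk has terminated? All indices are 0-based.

l=0 r=6: -2+30=28 >14, r--
l=0 r=5: -2+15=13 <14, l++
l=1 r=5: 5+15=20 >14, r--
l=1 r=4: 5+13=18 >14, r--
l=1 r=3: 5+11=16 >14, r--
l=1 r=2: 5+6=11 <14, l++

6 moves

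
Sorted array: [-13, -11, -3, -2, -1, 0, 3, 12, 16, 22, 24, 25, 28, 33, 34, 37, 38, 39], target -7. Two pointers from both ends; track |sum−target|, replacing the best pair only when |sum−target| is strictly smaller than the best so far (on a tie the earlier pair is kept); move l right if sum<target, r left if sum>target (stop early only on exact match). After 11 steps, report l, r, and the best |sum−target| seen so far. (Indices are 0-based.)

l=0 r=17: -13+39=26 d=33 *, r--
l=0 r=16: -13+38=25 d=32 *, r--
l=0 r=15: -13+37=24 d=31 *, r--
l=0 r=14: -13+34=21 d=28 *, r--
l=0 r=13: -13+33=20 d=27 *, r--
l=0 r=12: -13+28=15 d=22 *, r--
l=0 r=11: -13+25=12 d=19 *, r--
l=0 r=10: -13+24=11 d=18 *, r--
l=0 r=9: -13+22=9 d=16 *, r--
l=0 r=8: -13+16=3 d=10 *, r--
l=0 r=7: -13+12=-1 d=6 *, r--

l=0, r=6, best |Δ|=6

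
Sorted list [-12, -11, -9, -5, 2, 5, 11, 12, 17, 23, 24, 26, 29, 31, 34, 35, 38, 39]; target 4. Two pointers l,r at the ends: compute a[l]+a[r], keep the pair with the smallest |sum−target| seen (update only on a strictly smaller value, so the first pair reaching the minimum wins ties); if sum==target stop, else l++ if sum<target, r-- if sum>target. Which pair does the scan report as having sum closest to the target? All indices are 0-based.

pair (-12, 17) with sum 5 (|Δ|=1)

[0,17] -12+39=27 d=23 * → r--
[0,16] -12+38=26 d=22 * → r--
[0,15] -12+35=23 d=19 * → r--
[0,14] -12+34=22 d=18 * → r--
[0,13] -12+31=19 d=15 * → r--
[0,12] -12+29=17 d=13 * → r--
[0,11] -12+26=14 d=10 * → r--
[0,10] -12+24=12 d=8 * → r--
[0,9] -12+23=11 d=7 * → r--
[0,8] -12+17=5 d=1 * → r--
[0,7] -12+12=0 d=4 → l++
[1,7] -11+12=1 d=3 → l++
[2,7] -9+12=3 d=1 → l++
[3,7] -5+12=7 d=3 → r--
[3,6] -5+11=6 d=2 → r--
[3,5] -5+5=0 d=4 → l++
[4,5] 2+5=7 d=3 → r--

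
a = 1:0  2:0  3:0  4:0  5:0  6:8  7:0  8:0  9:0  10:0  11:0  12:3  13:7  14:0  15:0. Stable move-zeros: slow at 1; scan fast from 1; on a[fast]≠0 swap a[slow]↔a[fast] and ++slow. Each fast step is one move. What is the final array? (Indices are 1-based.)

[8, 3, 7, 0, 0, 0, 0, 0, 0, 0, 0, 0, 0, 0, 0]

(s=1,f=1) a[fast]=0 → fast++
(s=1,f=2) a[fast]=0 → fast++
(s=1,f=3) a[fast]=0 → fast++
(s=1,f=4) a[fast]=0 → fast++
(s=1,f=5) a[fast]=0 → fast++
(s=1,f=6) a[fast]=8≠0 swap→a[1]=8 → slow++,fast++
(s=2,f=7) a[fast]=0 → fast++
(s=2,f=8) a[fast]=0 → fast++
(s=2,f=9) a[fast]=0 → fast++
(s=2,f=10) a[fast]=0 → fast++
(s=2,f=11) a[fast]=0 → fast++
(s=2,f=12) a[fast]=3≠0 swap→a[2]=3 → slow++,fast++
(s=3,f=13) a[fast]=7≠0 swap→a[3]=7 → slow++,fast++
(s=4,f=14) a[fast]=0 → fast++
(s=4,f=15) a[fast]=0 → fast++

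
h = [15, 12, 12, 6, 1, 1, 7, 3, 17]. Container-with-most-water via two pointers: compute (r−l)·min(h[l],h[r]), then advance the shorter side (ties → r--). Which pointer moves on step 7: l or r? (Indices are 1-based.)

l

l=1 r=9: min(15,17)*8=120 best=120 *, l++
l=2 r=9: min(12,17)*7=84 best=120, l++
l=3 r=9: min(12,17)*6=72 best=120, l++
l=4 r=9: min(6,17)*5=30 best=120, l++
l=5 r=9: min(1,17)*4=4 best=120, l++
l=6 r=9: min(1,17)*3=3 best=120, l++
l=7 r=9: min(7,17)*2=14 best=120, l++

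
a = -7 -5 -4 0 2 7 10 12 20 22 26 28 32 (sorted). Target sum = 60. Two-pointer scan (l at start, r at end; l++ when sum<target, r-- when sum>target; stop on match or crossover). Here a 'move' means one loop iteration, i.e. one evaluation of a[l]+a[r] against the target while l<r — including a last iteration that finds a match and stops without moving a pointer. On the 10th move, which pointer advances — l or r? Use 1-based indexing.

l=1 r=13: -7+32=25 <60, l++
l=2 r=13: -5+32=27 <60, l++
l=3 r=13: -4+32=28 <60, l++
l=4 r=13: 0+32=32 <60, l++
l=5 r=13: 2+32=34 <60, l++
l=6 r=13: 7+32=39 <60, l++
l=7 r=13: 10+32=42 <60, l++
l=8 r=13: 12+32=44 <60, l++
l=9 r=13: 20+32=52 <60, l++
l=10 r=13: 22+32=54 <60, l++

l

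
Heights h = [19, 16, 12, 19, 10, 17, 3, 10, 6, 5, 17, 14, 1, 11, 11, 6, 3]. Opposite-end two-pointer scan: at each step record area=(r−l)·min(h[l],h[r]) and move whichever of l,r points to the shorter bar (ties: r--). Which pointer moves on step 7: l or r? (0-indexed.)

r

l=0 r=16: min(19,3)*16=48 best=48 *, r--
l=0 r=15: min(19,6)*15=90 best=90 *, r--
l=0 r=14: min(19,11)*14=154 best=154 *, r--
l=0 r=13: min(19,11)*13=143 best=154, r--
l=0 r=12: min(19,1)*12=12 best=154, r--
l=0 r=11: min(19,14)*11=154 best=154, r--
l=0 r=10: min(19,17)*10=170 best=170 *, r--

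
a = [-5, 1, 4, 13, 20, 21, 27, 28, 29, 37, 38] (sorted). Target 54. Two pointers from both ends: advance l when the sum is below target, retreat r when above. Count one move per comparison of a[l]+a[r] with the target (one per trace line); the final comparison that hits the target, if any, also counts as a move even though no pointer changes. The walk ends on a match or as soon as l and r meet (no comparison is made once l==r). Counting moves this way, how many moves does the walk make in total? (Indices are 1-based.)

[1,11] -5+38=33 <54 → l++
[2,11] 1+38=39 <54 → l++
[3,11] 4+38=42 <54 → l++
[4,11] 13+38=51 <54 → l++
[5,11] 20+38=58 >54 → r--
[5,10] 20+37=57 >54 → r--
[5,9] 20+29=49 <54 → l++
[6,9] 21+29=50 <54 → l++
[7,9] 27+29=56 >54 → r--
[7,8] 27+28=55 >54 → r--

10 moves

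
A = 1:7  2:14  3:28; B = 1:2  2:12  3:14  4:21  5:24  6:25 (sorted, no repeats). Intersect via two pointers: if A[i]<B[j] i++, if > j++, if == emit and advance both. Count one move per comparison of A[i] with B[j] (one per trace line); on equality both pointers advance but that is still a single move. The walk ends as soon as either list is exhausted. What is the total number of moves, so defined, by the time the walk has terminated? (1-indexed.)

7 moves

[i=1,j=1] 7>2 → j++
[i=1,j=2] 7<12 → i++
[i=2,j=2] 14>12 → j++
[i=2,j=3] 14==14 emit → i++,j++
[i=3,j=4] 28>21 → j++
[i=3,j=5] 28>24 → j++
[i=3,j=6] 28>25 → j++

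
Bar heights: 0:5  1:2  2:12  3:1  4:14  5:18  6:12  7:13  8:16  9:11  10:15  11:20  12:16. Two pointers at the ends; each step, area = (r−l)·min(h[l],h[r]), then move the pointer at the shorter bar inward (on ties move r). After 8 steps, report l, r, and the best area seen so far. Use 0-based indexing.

l=0 r=12: min(5,16)*12=60 best=60 *, l++
l=1 r=12: min(2,16)*11=22 best=60, l++
l=2 r=12: min(12,16)*10=120 best=120 *, l++
l=3 r=12: min(1,16)*9=9 best=120, l++
l=4 r=12: min(14,16)*8=112 best=120, l++
l=5 r=12: min(18,16)*7=112 best=120, r--
l=5 r=11: min(18,20)*6=108 best=120, l++
l=6 r=11: min(12,20)*5=60 best=120, l++

l=7, r=11, best area=120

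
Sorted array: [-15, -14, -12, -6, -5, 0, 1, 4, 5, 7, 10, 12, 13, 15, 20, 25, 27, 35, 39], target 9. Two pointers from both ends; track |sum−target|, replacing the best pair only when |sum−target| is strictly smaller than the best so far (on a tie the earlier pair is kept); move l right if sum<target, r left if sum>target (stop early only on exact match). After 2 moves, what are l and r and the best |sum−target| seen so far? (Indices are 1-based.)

[1,19] -15+39=24 d=15 * → r--
[1,18] -15+35=20 d=11 * → r--

l=1, r=17, best |Δ|=11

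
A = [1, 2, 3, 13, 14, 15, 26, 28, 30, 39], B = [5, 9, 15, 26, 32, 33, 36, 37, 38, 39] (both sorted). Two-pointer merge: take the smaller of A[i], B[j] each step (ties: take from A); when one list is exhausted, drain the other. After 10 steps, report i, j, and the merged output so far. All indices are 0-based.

i=7, j=3, merged so far=[1, 2, 3, 5, 9, 13, 14, 15, 15, 26]

i=0 j=0: A[i]=1<=B[j]=5 take 1, i++
i=1 j=0: A[i]=2<=B[j]=5 take 2, i++
i=2 j=0: A[i]=3<=B[j]=5 take 3, i++
i=3 j=0: A[i]=13>B[j]=5 take 5, j++
i=3 j=1: A[i]=13>B[j]=9 take 9, j++
i=3 j=2: A[i]=13<=B[j]=15 take 13, i++
i=4 j=2: A[i]=14<=B[j]=15 take 14, i++
i=5 j=2: A[i]=15<=B[j]=15 take 15, i++
i=6 j=2: A[i]=26>B[j]=15 take 15, j++
i=6 j=3: A[i]=26<=B[j]=26 take 26, i++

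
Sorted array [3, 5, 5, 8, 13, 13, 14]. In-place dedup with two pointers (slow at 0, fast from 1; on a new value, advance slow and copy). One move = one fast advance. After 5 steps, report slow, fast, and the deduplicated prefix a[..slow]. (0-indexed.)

slow=3, fast=6, prefix=[3, 5, 8, 13]

slow=0 fast=1: a[fast]=5≠a[slow]=3 write a[1]=5, slow++,fast++
slow=1 fast=2: a[fast]=5=a[slow] dup, fast++
slow=1 fast=3: a[fast]=8≠a[slow]=5 write a[2]=8, slow++,fast++
slow=2 fast=4: a[fast]=13≠a[slow]=8 write a[3]=13, slow++,fast++
slow=3 fast=5: a[fast]=13=a[slow] dup, fast++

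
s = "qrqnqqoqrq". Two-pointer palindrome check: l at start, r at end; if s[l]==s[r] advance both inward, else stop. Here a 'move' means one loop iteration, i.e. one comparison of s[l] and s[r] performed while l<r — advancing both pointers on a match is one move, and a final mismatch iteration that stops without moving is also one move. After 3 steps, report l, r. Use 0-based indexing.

l=3, r=6

[0,9] 'q'=='q' → l++,r--
[1,8] 'r'=='r' → l++,r--
[2,7] 'q'=='q' → l++,r--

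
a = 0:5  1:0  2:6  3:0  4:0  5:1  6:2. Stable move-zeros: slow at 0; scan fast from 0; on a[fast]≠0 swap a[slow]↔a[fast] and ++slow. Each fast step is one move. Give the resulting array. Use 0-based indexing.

slow=0 fast=0: a[fast]=5≠0 swap→a[0]=5, slow++,fast++
slow=1 fast=1: a[fast]=0, fast++
slow=1 fast=2: a[fast]=6≠0 swap→a[1]=6, slow++,fast++
slow=2 fast=3: a[fast]=0, fast++
slow=2 fast=4: a[fast]=0, fast++
slow=2 fast=5: a[fast]=1≠0 swap→a[2]=1, slow++,fast++
slow=3 fast=6: a[fast]=2≠0 swap→a[3]=2, slow++,fast++

[5, 6, 1, 2, 0, 0, 0]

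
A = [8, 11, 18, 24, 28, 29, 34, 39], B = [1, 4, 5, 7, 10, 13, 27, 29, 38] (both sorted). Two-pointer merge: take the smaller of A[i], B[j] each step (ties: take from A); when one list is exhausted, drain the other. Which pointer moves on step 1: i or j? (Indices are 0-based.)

j

[i=0,j=0] A[i]=8>B[j]=1 take 1 → j++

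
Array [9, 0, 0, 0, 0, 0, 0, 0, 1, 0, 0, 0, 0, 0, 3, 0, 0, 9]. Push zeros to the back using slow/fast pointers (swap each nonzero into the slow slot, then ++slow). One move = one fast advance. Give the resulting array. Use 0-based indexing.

[9, 1, 3, 9, 0, 0, 0, 0, 0, 0, 0, 0, 0, 0, 0, 0, 0, 0]

(s=0,f=0) a[fast]=9≠0 swap→a[0]=9 → slow++,fast++
(s=1,f=1) a[fast]=0 → fast++
(s=1,f=2) a[fast]=0 → fast++
(s=1,f=3) a[fast]=0 → fast++
(s=1,f=4) a[fast]=0 → fast++
(s=1,f=5) a[fast]=0 → fast++
(s=1,f=6) a[fast]=0 → fast++
(s=1,f=7) a[fast]=0 → fast++
(s=1,f=8) a[fast]=1≠0 swap→a[1]=1 → slow++,fast++
(s=2,f=9) a[fast]=0 → fast++
(s=2,f=10) a[fast]=0 → fast++
(s=2,f=11) a[fast]=0 → fast++
(s=2,f=12) a[fast]=0 → fast++
(s=2,f=13) a[fast]=0 → fast++
(s=2,f=14) a[fast]=3≠0 swap→a[2]=3 → slow++,fast++
(s=3,f=15) a[fast]=0 → fast++
(s=3,f=16) a[fast]=0 → fast++
(s=3,f=17) a[fast]=9≠0 swap→a[3]=9 → slow++,fast++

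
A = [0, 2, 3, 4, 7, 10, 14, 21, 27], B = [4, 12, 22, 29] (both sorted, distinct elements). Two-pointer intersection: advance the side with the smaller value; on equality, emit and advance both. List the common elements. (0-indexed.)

[i=0,j=0] 0<4 → i++
[i=1,j=0] 2<4 → i++
[i=2,j=0] 3<4 → i++
[i=3,j=0] 4==4 emit → i++,j++
[i=4,j=1] 7<12 → i++
[i=5,j=1] 10<12 → i++
[i=6,j=1] 14>12 → j++
[i=6,j=2] 14<22 → i++
[i=7,j=2] 21<22 → i++
[i=8,j=2] 27>22 → j++
[i=8,j=3] 27<29 → i++

intersection = [4]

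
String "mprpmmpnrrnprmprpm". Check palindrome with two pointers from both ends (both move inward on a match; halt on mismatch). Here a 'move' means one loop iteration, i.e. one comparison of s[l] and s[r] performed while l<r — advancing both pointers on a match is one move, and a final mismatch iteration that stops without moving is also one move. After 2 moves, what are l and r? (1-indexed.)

[1,18] 'm'=='m' → l++,r--
[2,17] 'p'=='p' → l++,r--

l=3, r=16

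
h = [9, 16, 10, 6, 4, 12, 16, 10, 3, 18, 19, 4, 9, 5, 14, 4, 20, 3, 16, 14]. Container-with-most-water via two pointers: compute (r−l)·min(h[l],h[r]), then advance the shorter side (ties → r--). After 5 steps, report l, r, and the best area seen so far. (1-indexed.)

l=3, r=17, best area=272

[1,20] min(9,14)*19=171 best=171 * → l++
[2,20] min(16,14)*18=252 best=252 * → r--
[2,19] min(16,16)*17=272 best=272 * → r--
[2,18] min(16,3)*16=48 best=272 → r--
[2,17] min(16,20)*15=240 best=272 → l++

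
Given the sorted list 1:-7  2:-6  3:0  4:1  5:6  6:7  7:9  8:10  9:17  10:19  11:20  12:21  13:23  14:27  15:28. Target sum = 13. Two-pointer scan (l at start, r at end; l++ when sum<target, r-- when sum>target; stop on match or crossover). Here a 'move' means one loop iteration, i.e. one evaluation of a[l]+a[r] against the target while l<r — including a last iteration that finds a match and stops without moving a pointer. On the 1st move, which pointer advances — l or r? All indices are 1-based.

[1,15] -7+28=21 >13 → r--

r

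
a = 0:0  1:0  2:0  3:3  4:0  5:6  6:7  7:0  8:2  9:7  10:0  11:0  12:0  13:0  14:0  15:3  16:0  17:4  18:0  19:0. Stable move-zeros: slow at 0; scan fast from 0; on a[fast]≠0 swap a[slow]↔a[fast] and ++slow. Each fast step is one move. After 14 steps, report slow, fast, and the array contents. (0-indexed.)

(s=0,f=0) a[fast]=0 → fast++
(s=0,f=1) a[fast]=0 → fast++
(s=0,f=2) a[fast]=0 → fast++
(s=0,f=3) a[fast]=3≠0 swap→a[0]=3 → slow++,fast++
(s=1,f=4) a[fast]=0 → fast++
(s=1,f=5) a[fast]=6≠0 swap→a[1]=6 → slow++,fast++
(s=2,f=6) a[fast]=7≠0 swap→a[2]=7 → slow++,fast++
(s=3,f=7) a[fast]=0 → fast++
(s=3,f=8) a[fast]=2≠0 swap→a[3]=2 → slow++,fast++
(s=4,f=9) a[fast]=7≠0 swap→a[4]=7 → slow++,fast++
(s=5,f=10) a[fast]=0 → fast++
(s=5,f=11) a[fast]=0 → fast++
(s=5,f=12) a[fast]=0 → fast++
(s=5,f=13) a[fast]=0 → fast++

slow=5, fast=14, a=[3, 6, 7, 2, 7, 0, 0, 0, 0, 0, 0, 0, 0, 0, 0, 3, 0, 4, 0, 0]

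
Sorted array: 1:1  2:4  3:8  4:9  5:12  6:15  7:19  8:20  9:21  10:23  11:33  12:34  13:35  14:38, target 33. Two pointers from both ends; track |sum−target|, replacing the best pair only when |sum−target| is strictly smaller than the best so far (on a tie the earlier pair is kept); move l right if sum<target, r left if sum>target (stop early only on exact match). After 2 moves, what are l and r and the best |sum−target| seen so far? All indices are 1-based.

[1,14] 1+38=39 d=6 * → r--
[1,13] 1+35=36 d=3 * → r--

l=1, r=12, best |Δ|=3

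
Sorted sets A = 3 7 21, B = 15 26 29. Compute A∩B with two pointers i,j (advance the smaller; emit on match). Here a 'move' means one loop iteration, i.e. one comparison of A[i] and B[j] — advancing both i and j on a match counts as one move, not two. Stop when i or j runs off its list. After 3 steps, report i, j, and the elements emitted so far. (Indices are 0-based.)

i=2, j=1, emitted=[]

[i=0,j=0] 3<15 → i++
[i=1,j=0] 7<15 → i++
[i=2,j=0] 21>15 → j++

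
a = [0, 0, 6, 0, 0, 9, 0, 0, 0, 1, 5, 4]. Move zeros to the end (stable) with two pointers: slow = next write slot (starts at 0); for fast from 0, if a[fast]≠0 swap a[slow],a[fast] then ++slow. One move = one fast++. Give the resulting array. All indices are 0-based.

[6, 9, 1, 5, 4, 0, 0, 0, 0, 0, 0, 0]

slow=0 fast=0: a[fast]=0, fast++
slow=0 fast=1: a[fast]=0, fast++
slow=0 fast=2: a[fast]=6≠0 swap→a[0]=6, slow++,fast++
slow=1 fast=3: a[fast]=0, fast++
slow=1 fast=4: a[fast]=0, fast++
slow=1 fast=5: a[fast]=9≠0 swap→a[1]=9, slow++,fast++
slow=2 fast=6: a[fast]=0, fast++
slow=2 fast=7: a[fast]=0, fast++
slow=2 fast=8: a[fast]=0, fast++
slow=2 fast=9: a[fast]=1≠0 swap→a[2]=1, slow++,fast++
slow=3 fast=10: a[fast]=5≠0 swap→a[3]=5, slow++,fast++
slow=4 fast=11: a[fast]=4≠0 swap→a[4]=4, slow++,fast++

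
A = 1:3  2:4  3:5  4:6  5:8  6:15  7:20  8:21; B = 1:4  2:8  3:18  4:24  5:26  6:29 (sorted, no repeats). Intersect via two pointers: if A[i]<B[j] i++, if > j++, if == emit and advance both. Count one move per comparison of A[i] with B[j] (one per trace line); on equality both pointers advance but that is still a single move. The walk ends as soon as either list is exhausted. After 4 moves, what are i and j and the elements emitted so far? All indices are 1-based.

i=5, j=2, emitted=[4]

[i=1,j=1] 3<4 → i++
[i=2,j=1] 4==4 emit → i++,j++
[i=3,j=2] 5<8 → i++
[i=4,j=2] 6<8 → i++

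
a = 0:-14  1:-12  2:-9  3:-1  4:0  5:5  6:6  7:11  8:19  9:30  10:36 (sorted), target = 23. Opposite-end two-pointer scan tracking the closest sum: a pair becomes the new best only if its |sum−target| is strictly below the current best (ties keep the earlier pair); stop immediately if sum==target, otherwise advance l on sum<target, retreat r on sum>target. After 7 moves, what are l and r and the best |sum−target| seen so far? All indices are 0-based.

[0,10] -14+36=22 d=1 * → l++
[1,10] -12+36=24 d=1 → r--
[1,9] -12+30=18 d=5 → l++
[2,9] -9+30=21 d=2 → l++
[3,9] -1+30=29 d=6 → r--
[3,8] -1+19=18 d=5 → l++
[4,8] 0+19=19 d=4 → l++

l=5, r=8, best |Δ|=1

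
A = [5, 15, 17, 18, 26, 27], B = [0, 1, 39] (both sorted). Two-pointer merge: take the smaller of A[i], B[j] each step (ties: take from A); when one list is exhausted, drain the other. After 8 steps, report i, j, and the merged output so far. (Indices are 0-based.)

i=6, j=2, merged so far=[0, 1, 5, 15, 17, 18, 26, 27]

[i=0,j=0] A[i]=5>B[j]=0 take 0 → j++
[i=0,j=1] A[i]=5>B[j]=1 take 1 → j++
[i=0,j=2] A[i]=5<=B[j]=39 take 5 → i++
[i=1,j=2] A[i]=15<=B[j]=39 take 15 → i++
[i=2,j=2] A[i]=17<=B[j]=39 take 17 → i++
[i=3,j=2] A[i]=18<=B[j]=39 take 18 → i++
[i=4,j=2] A[i]=26<=B[j]=39 take 26 → i++
[i=5,j=2] A[i]=27<=B[j]=39 take 27 → i++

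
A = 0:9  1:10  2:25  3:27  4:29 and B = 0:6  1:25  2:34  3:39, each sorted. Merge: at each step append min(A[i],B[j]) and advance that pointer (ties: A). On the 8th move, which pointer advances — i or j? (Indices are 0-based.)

j

[i=0,j=0] A[i]=9>B[j]=6 take 6 → j++
[i=0,j=1] A[i]=9<=B[j]=25 take 9 → i++
[i=1,j=1] A[i]=10<=B[j]=25 take 10 → i++
[i=2,j=1] A[i]=25<=B[j]=25 take 25 → i++
[i=3,j=1] A[i]=27>B[j]=25 take 25 → j++
[i=3,j=2] A[i]=27<=B[j]=34 take 27 → i++
[i=4,j=2] A[i]=29<=B[j]=34 take 29 → i++
[i=5,j=2] A done, take B[j]=34 → j++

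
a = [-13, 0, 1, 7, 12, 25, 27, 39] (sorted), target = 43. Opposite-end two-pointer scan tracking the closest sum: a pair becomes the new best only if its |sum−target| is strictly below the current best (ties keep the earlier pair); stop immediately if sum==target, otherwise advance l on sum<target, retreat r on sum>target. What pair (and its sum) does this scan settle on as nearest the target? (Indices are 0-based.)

pair (1, 39) with sum 40 (|Δ|=3)

[0,7] -13+39=26 d=17 * → l++
[1,7] 0+39=39 d=4 * → l++
[2,7] 1+39=40 d=3 * → l++
[3,7] 7+39=46 d=3 → r--
[3,6] 7+27=34 d=9 → l++
[4,6] 12+27=39 d=4 → l++
[5,6] 25+27=52 d=9 → r--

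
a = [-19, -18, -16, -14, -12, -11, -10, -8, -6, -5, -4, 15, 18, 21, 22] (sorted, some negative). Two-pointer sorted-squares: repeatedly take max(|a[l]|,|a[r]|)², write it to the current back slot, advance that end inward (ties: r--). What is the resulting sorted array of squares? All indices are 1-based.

[16, 25, 36, 64, 100, 121, 144, 196, 225, 256, 324, 324, 361, 441, 484]

[1,15] |-19|<=|22| out[15]=484 → r--
[1,14] |-19|<=|21| out[14]=441 → r--
[1,13] |-19|>|18| out[13]=361 → l++
[2,13] |-18|<=|18| out[12]=324 → r--
[2,12] |-18|>|15| out[11]=324 → l++
[3,12] |-16|>|15| out[10]=256 → l++
[4,12] |-14|<=|15| out[9]=225 → r--
[4,11] |-14|>|-4| out[8]=196 → l++
[5,11] |-12|>|-4| out[7]=144 → l++
[6,11] |-11|>|-4| out[6]=121 → l++
[7,11] |-10|>|-4| out[5]=100 → l++
[8,11] |-8|>|-4| out[4]=64 → l++
[9,11] |-6|>|-4| out[3]=36 → l++
[10,11] |-5|>|-4| out[2]=25 → l++
[11,11] |-4|<=|-4| out[1]=16 → r--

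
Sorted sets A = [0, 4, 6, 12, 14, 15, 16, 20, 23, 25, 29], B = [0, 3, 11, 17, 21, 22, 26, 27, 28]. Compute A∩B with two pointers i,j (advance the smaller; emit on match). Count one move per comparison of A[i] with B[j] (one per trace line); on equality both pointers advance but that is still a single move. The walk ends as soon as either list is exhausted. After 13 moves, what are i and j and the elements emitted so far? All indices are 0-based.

i=8, j=6, emitted=[0]

i=0 j=0: 0==0 emit, i++,j++
i=1 j=1: 4>3, j++
i=1 j=2: 4<11, i++
i=2 j=2: 6<11, i++
i=3 j=2: 12>11, j++
i=3 j=3: 12<17, i++
i=4 j=3: 14<17, i++
i=5 j=3: 15<17, i++
i=6 j=3: 16<17, i++
i=7 j=3: 20>17, j++
i=7 j=4: 20<21, i++
i=8 j=4: 23>21, j++
i=8 j=5: 23>22, j++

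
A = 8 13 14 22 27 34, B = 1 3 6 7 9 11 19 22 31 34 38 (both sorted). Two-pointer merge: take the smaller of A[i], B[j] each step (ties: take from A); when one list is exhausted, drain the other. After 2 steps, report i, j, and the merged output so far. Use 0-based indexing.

[i=0,j=0] A[i]=8>B[j]=1 take 1 → j++
[i=0,j=1] A[i]=8>B[j]=3 take 3 → j++

i=0, j=2, merged so far=[1, 3]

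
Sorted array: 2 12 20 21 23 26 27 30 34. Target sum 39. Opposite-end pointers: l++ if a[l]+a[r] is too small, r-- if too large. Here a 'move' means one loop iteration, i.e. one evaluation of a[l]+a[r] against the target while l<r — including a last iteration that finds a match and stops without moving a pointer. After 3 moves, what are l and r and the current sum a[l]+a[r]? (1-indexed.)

l=2, r=7, sum=39

l=1 r=9: 2+34=36 <39, l++
l=2 r=9: 12+34=46 >39, r--
l=2 r=8: 12+30=42 >39, r--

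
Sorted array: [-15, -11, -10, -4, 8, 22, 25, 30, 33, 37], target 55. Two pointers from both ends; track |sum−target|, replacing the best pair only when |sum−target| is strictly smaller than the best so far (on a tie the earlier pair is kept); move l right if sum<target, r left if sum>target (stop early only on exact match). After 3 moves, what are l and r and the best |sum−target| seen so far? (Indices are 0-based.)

[0,9] -15+37=22 d=33 * → l++
[1,9] -11+37=26 d=29 * → l++
[2,9] -10+37=27 d=28 * → l++

l=3, r=9, best |Δ|=28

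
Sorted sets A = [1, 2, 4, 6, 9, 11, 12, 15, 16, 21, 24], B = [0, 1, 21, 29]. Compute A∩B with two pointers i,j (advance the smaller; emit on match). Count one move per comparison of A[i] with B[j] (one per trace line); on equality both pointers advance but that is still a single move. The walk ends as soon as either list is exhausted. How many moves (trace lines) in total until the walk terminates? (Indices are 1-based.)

i=1 j=1: 1>0, j++
i=1 j=2: 1==1 emit, i++,j++
i=2 j=3: 2<21, i++
i=3 j=3: 4<21, i++
i=4 j=3: 6<21, i++
i=5 j=3: 9<21, i++
i=6 j=3: 11<21, i++
i=7 j=3: 12<21, i++
i=8 j=3: 15<21, i++
i=9 j=3: 16<21, i++
i=10 j=3: 21==21 emit, i++,j++
i=11 j=4: 24<29, i++

12 moves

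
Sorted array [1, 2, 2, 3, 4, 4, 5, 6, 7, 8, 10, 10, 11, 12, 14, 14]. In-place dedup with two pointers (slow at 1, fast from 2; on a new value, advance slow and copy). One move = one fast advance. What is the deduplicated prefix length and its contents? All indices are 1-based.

length 12; prefix = [1, 2, 3, 4, 5, 6, 7, 8, 10, 11, 12, 14]

slow=1 fast=2: a[fast]=2≠a[slow]=1 write a[2]=2, slow++,fast++
slow=2 fast=3: a[fast]=2=a[slow] dup, fast++
slow=2 fast=4: a[fast]=3≠a[slow]=2 write a[3]=3, slow++,fast++
slow=3 fast=5: a[fast]=4≠a[slow]=3 write a[4]=4, slow++,fast++
slow=4 fast=6: a[fast]=4=a[slow] dup, fast++
slow=4 fast=7: a[fast]=5≠a[slow]=4 write a[5]=5, slow++,fast++
slow=5 fast=8: a[fast]=6≠a[slow]=5 write a[6]=6, slow++,fast++
slow=6 fast=9: a[fast]=7≠a[slow]=6 write a[7]=7, slow++,fast++
slow=7 fast=10: a[fast]=8≠a[slow]=7 write a[8]=8, slow++,fast++
slow=8 fast=11: a[fast]=10≠a[slow]=8 write a[9]=10, slow++,fast++
slow=9 fast=12: a[fast]=10=a[slow] dup, fast++
slow=9 fast=13: a[fast]=11≠a[slow]=10 write a[10]=11, slow++,fast++
slow=10 fast=14: a[fast]=12≠a[slow]=11 write a[11]=12, slow++,fast++
slow=11 fast=15: a[fast]=14≠a[slow]=12 write a[12]=14, slow++,fast++
slow=12 fast=16: a[fast]=14=a[slow] dup, fast++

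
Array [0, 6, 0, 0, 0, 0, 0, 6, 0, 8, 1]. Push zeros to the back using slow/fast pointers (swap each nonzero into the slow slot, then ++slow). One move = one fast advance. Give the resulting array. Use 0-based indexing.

[6, 6, 8, 1, 0, 0, 0, 0, 0, 0, 0]

(s=0,f=0) a[fast]=0 → fast++
(s=0,f=1) a[fast]=6≠0 swap→a[0]=6 → slow++,fast++
(s=1,f=2) a[fast]=0 → fast++
(s=1,f=3) a[fast]=0 → fast++
(s=1,f=4) a[fast]=0 → fast++
(s=1,f=5) a[fast]=0 → fast++
(s=1,f=6) a[fast]=0 → fast++
(s=1,f=7) a[fast]=6≠0 swap→a[1]=6 → slow++,fast++
(s=2,f=8) a[fast]=0 → fast++
(s=2,f=9) a[fast]=8≠0 swap→a[2]=8 → slow++,fast++
(s=3,f=10) a[fast]=1≠0 swap→a[3]=1 → slow++,fast++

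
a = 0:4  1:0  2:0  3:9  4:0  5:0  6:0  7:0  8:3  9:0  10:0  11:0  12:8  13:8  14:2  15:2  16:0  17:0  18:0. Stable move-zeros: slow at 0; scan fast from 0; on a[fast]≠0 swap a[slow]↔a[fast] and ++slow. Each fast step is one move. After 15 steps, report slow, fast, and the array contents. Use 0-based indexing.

slow=6, fast=15, a=[4, 9, 3, 8, 8, 2, 0, 0, 0, 0, 0, 0, 0, 0, 0, 2, 0, 0, 0]

(s=0,f=0) a[fast]=4≠0 swap→a[0]=4 → slow++,fast++
(s=1,f=1) a[fast]=0 → fast++
(s=1,f=2) a[fast]=0 → fast++
(s=1,f=3) a[fast]=9≠0 swap→a[1]=9 → slow++,fast++
(s=2,f=4) a[fast]=0 → fast++
(s=2,f=5) a[fast]=0 → fast++
(s=2,f=6) a[fast]=0 → fast++
(s=2,f=7) a[fast]=0 → fast++
(s=2,f=8) a[fast]=3≠0 swap→a[2]=3 → slow++,fast++
(s=3,f=9) a[fast]=0 → fast++
(s=3,f=10) a[fast]=0 → fast++
(s=3,f=11) a[fast]=0 → fast++
(s=3,f=12) a[fast]=8≠0 swap→a[3]=8 → slow++,fast++
(s=4,f=13) a[fast]=8≠0 swap→a[4]=8 → slow++,fast++
(s=5,f=14) a[fast]=2≠0 swap→a[5]=2 → slow++,fast++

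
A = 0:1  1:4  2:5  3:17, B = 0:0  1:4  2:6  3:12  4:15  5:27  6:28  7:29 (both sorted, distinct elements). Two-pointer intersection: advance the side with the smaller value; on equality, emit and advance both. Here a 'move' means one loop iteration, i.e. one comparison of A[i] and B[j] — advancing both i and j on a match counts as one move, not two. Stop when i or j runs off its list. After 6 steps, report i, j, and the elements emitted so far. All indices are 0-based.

i=0 j=0: 1>0, j++
i=0 j=1: 1<4, i++
i=1 j=1: 4==4 emit, i++,j++
i=2 j=2: 5<6, i++
i=3 j=2: 17>6, j++
i=3 j=3: 17>12, j++

i=3, j=4, emitted=[4]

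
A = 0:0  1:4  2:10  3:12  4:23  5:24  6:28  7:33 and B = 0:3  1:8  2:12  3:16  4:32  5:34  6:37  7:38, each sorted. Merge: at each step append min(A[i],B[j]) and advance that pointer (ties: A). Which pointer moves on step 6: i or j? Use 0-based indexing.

i

i=0 j=0: A[i]=0<=B[j]=3 take 0, i++
i=1 j=0: A[i]=4>B[j]=3 take 3, j++
i=1 j=1: A[i]=4<=B[j]=8 take 4, i++
i=2 j=1: A[i]=10>B[j]=8 take 8, j++
i=2 j=2: A[i]=10<=B[j]=12 take 10, i++
i=3 j=2: A[i]=12<=B[j]=12 take 12, i++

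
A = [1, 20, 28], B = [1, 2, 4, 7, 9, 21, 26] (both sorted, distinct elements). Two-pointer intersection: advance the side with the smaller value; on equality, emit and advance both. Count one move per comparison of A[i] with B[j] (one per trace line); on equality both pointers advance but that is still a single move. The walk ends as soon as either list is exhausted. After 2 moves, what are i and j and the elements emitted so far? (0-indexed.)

[i=0,j=0] 1==1 emit → i++,j++
[i=1,j=1] 20>2 → j++

i=1, j=2, emitted=[1]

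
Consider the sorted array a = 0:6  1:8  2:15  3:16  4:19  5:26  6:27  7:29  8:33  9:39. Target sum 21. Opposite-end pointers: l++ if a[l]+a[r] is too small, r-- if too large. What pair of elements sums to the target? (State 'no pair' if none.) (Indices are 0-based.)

l=0 r=9: 6+39=45 >21, r--
l=0 r=8: 6+33=39 >21, r--
l=0 r=7: 6+29=35 >21, r--
l=0 r=6: 6+27=33 >21, r--
l=0 r=5: 6+26=32 >21, r--
l=0 r=4: 6+19=25 >21, r--
l=0 r=3: 6+16=22 >21, r--
l=0 r=2: 6+15=21, found

(6, 15)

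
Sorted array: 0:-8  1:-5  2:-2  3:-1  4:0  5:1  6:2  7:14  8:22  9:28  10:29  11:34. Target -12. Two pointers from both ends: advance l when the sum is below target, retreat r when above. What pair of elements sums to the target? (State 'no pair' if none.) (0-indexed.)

no pair

l=0 r=11: -8+34=26 >-12, r--
l=0 r=10: -8+29=21 >-12, r--
l=0 r=9: -8+28=20 >-12, r--
l=0 r=8: -8+22=14 >-12, r--
l=0 r=7: -8+14=6 >-12, r--
l=0 r=6: -8+2=-6 >-12, r--
l=0 r=5: -8+1=-7 >-12, r--
l=0 r=4: -8+0=-8 >-12, r--
l=0 r=3: -8+-1=-9 >-12, r--
l=0 r=2: -8+-2=-10 >-12, r--
l=0 r=1: -8+-5=-13 <-12, l++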